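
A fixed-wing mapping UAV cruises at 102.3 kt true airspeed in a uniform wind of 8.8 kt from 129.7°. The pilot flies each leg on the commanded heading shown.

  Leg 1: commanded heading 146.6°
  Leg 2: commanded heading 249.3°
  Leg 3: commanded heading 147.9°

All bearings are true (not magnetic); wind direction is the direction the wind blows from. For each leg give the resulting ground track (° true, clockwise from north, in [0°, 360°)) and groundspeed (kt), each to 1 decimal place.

Leg 1: heading 146.6°; drift +1.6° → track 148.2°, groundspeed 93.9 kt
Leg 2: heading 249.3°; drift +4.1° → track 253.4°, groundspeed 106.9 kt
Leg 3: heading 147.9°; drift +1.7° → track 149.6°, groundspeed 94.0 kt

Leg 1: track=148.2°, groundspeed=93.9 kt
Leg 2: track=253.4°, groundspeed=106.9 kt
Leg 3: track=149.6°, groundspeed=94.0 kt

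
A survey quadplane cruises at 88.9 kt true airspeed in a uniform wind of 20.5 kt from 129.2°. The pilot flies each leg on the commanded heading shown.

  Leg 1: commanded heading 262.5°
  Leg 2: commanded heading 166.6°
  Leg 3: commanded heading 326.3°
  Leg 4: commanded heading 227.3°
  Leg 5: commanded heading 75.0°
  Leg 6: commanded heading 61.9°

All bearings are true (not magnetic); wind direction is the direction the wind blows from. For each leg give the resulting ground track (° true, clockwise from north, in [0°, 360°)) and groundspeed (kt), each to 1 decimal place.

Leg 1: track=270.7°, groundspeed=104.0 kt
Leg 2: track=176.3°, groundspeed=73.7 kt
Leg 3: track=323.1°, groundspeed=108.7 kt
Leg 4: track=239.8°, groundspeed=94.0 kt
Leg 5: track=62.8°, groundspeed=78.7 kt
Leg 6: track=48.8°, groundspeed=83.2 kt

Leg 1: heading 262.5°; drift +8.2° → track 270.7°, groundspeed 104.0 kt
Leg 2: heading 166.6°; drift +9.7° → track 176.3°, groundspeed 73.7 kt
Leg 3: heading 326.3°; drift -3.2° → track 323.1°, groundspeed 108.7 kt
Leg 4: heading 227.3°; drift +12.5° → track 239.8°, groundspeed 94.0 kt
Leg 5: heading 75.0°; drift -12.2° → track 62.8°, groundspeed 78.7 kt
Leg 6: heading 61.9°; drift -13.1° → track 48.8°, groundspeed 83.2 kt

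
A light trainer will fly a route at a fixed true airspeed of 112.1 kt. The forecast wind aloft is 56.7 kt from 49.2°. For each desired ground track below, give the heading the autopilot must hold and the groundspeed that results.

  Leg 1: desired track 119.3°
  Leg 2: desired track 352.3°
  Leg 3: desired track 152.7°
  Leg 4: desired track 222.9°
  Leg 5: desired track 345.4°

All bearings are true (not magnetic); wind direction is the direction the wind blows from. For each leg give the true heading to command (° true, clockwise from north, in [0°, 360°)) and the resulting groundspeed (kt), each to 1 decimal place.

Leg 1: heading=90.9°, groundspeed=79.3 kt
Leg 2: heading=17.4°, groundspeed=70.6 kt
Leg 3: heading=123.2°, groundspeed=110.8 kt
Leg 4: heading=219.7°, groundspeed=168.3 kt
Leg 5: heading=12.4°, groundspeed=74.9 kt

Leg 1: desired track 119.3°; wind correction -28.4° → command heading 90.9°, groundspeed 79.3 kt
Leg 2: desired track 352.3°; wind correction +25.1° → command heading 17.4°, groundspeed 70.6 kt
Leg 3: desired track 152.7°; wind correction -29.5° → command heading 123.2°, groundspeed 110.8 kt
Leg 4: desired track 222.9°; wind correction -3.2° → command heading 219.7°, groundspeed 168.3 kt
Leg 5: desired track 345.4°; wind correction +27.0° → command heading 12.4°, groundspeed 74.9 kt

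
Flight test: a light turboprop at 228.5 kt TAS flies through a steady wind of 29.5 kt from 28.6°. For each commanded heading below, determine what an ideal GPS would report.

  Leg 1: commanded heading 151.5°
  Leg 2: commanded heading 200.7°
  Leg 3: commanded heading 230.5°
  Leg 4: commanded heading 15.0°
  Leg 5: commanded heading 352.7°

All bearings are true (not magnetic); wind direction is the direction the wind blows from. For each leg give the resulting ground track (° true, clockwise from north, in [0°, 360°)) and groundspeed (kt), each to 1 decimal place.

Leg 1: track=157.3°, groundspeed=245.8 kt
Leg 2: track=201.6°, groundspeed=257.8 kt
Leg 3: track=228.0°, groundspeed=256.1 kt
Leg 4: track=13.0°, groundspeed=199.9 kt
Leg 5: track=347.9°, groundspeed=205.3 kt

Leg 1: heading 151.5°; drift +5.8° → track 157.3°, groundspeed 245.8 kt
Leg 2: heading 200.7°; drift +0.9° → track 201.6°, groundspeed 257.8 kt
Leg 3: heading 230.5°; drift -2.5° → track 228.0°, groundspeed 256.1 kt
Leg 4: heading 15.0°; drift -2.0° → track 13.0°, groundspeed 199.9 kt
Leg 5: heading 352.7°; drift -4.8° → track 347.9°, groundspeed 205.3 kt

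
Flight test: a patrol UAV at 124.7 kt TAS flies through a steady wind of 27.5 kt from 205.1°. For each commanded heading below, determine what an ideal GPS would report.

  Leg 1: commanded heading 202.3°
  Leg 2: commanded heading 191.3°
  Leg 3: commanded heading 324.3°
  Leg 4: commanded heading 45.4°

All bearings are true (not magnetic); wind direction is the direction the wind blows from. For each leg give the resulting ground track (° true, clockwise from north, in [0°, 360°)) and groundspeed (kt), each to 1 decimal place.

Leg 1: track=201.5°, groundspeed=97.2 kt
Leg 2: track=187.5°, groundspeed=98.2 kt
Leg 3: track=334.2°, groundspeed=140.2 kt
Leg 4: track=41.8°, groundspeed=150.8 kt

Leg 1: heading 202.3°; drift -0.8° → track 201.5°, groundspeed 97.2 kt
Leg 2: heading 191.3°; drift -3.8° → track 187.5°, groundspeed 98.2 kt
Leg 3: heading 324.3°; drift +9.9° → track 334.2°, groundspeed 140.2 kt
Leg 4: heading 45.4°; drift -3.6° → track 41.8°, groundspeed 150.8 kt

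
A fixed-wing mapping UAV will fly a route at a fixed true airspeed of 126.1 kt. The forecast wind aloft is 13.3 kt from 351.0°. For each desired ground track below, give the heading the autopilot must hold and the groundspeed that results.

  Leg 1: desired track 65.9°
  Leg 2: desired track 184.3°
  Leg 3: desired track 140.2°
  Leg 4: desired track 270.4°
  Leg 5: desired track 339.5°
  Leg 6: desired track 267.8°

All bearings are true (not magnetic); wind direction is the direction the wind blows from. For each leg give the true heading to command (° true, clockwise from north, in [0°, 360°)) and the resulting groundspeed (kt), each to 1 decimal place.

Leg 1: desired track 65.9°; wind correction -5.8° → command heading 60.1°, groundspeed 122.0 kt
Leg 2: desired track 184.3°; wind correction +1.4° → command heading 185.7°, groundspeed 139.0 kt
Leg 3: desired track 140.2°; wind correction -3.1° → command heading 137.1°, groundspeed 137.3 kt
Leg 4: desired track 270.4°; wind correction +6.0° → command heading 276.4°, groundspeed 123.2 kt
Leg 5: desired track 339.5°; wind correction +1.2° → command heading 340.7°, groundspeed 113.0 kt
Leg 6: desired track 267.8°; wind correction +6.0° → command heading 273.8°, groundspeed 123.8 kt

Leg 1: heading=60.1°, groundspeed=122.0 kt
Leg 2: heading=185.7°, groundspeed=139.0 kt
Leg 3: heading=137.1°, groundspeed=137.3 kt
Leg 4: heading=276.4°, groundspeed=123.2 kt
Leg 5: heading=340.7°, groundspeed=113.0 kt
Leg 6: heading=273.8°, groundspeed=123.8 kt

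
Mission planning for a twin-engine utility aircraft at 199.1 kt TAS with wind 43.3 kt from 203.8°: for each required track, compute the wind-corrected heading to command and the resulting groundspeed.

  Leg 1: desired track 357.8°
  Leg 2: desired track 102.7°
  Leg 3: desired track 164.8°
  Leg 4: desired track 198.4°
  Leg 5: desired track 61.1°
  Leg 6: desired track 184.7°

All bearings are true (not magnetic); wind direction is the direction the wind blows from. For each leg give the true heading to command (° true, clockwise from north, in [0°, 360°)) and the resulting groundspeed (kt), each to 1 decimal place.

Leg 1: desired track 357.8°; wind correction -5.5° → command heading 352.3°, groundspeed 237.1 kt
Leg 2: desired track 102.7°; wind correction +12.3° → command heading 115.0°, groundspeed 202.8 kt
Leg 3: desired track 164.8°; wind correction +7.9° → command heading 172.7°, groundspeed 163.6 kt
Leg 4: desired track 198.4°; wind correction +1.2° → command heading 199.6°, groundspeed 156.0 kt
Leg 5: desired track 61.1°; wind correction +7.6° → command heading 68.7°, groundspeed 231.8 kt
Leg 6: desired track 184.7°; wind correction +4.1° → command heading 188.8°, groundspeed 157.7 kt

Leg 1: heading=352.3°, groundspeed=237.1 kt
Leg 2: heading=115.0°, groundspeed=202.8 kt
Leg 3: heading=172.7°, groundspeed=163.6 kt
Leg 4: heading=199.6°, groundspeed=156.0 kt
Leg 5: heading=68.7°, groundspeed=231.8 kt
Leg 6: heading=188.8°, groundspeed=157.7 kt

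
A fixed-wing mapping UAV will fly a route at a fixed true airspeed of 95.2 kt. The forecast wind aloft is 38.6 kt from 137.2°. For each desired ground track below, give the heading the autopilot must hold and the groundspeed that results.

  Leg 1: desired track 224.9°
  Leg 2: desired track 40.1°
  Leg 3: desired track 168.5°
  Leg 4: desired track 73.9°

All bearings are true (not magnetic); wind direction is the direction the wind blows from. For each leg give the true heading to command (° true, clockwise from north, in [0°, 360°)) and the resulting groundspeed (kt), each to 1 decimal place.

Leg 1: heading=201.0°, groundspeed=85.5 kt
Leg 2: heading=63.8°, groundspeed=91.9 kt
Leg 3: heading=156.3°, groundspeed=60.1 kt
Leg 4: heading=95.1°, groundspeed=71.4 kt

Leg 1: desired track 224.9°; wind correction -23.9° → command heading 201.0°, groundspeed 85.5 kt
Leg 2: desired track 40.1°; wind correction +23.7° → command heading 63.8°, groundspeed 91.9 kt
Leg 3: desired track 168.5°; wind correction -12.2° → command heading 156.3°, groundspeed 60.1 kt
Leg 4: desired track 73.9°; wind correction +21.2° → command heading 95.1°, groundspeed 71.4 kt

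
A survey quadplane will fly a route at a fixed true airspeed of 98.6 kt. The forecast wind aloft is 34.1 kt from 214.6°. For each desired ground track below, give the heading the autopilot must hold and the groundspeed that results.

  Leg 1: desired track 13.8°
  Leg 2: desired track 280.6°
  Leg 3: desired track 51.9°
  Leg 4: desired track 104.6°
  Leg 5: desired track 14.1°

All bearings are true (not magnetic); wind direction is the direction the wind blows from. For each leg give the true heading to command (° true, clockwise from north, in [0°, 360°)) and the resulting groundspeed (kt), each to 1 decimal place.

Leg 1: desired track 13.8°; wind correction -7.1° → command heading 6.7°, groundspeed 129.7 kt
Leg 2: desired track 280.6°; wind correction -18.4° → command heading 262.2°, groundspeed 79.7 kt
Leg 3: desired track 51.9°; wind correction +5.9° → command heading 57.8°, groundspeed 130.6 kt
Leg 4: desired track 104.6°; wind correction +19.0° → command heading 123.6°, groundspeed 104.9 kt
Leg 5: desired track 14.1°; wind correction -7.0° → command heading 7.1°, groundspeed 129.8 kt

Leg 1: heading=6.7°, groundspeed=129.7 kt
Leg 2: heading=262.2°, groundspeed=79.7 kt
Leg 3: heading=57.8°, groundspeed=130.6 kt
Leg 4: heading=123.6°, groundspeed=104.9 kt
Leg 5: heading=7.1°, groundspeed=129.8 kt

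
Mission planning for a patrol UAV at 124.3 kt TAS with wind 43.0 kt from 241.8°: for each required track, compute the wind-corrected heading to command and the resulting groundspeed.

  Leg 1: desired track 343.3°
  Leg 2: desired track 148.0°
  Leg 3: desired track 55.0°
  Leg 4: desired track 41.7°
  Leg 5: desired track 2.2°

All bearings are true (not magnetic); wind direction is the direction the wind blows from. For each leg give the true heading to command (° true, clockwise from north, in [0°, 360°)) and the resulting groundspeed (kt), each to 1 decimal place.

Leg 1: heading=323.5°, groundspeed=125.5 kt
Leg 2: heading=168.2°, groundspeed=119.5 kt
Leg 3: heading=52.7°, groundspeed=166.9 kt
Leg 4: heading=34.9°, groundspeed=163.8 kt
Leg 5: heading=344.8°, groundspeed=140.4 kt

Leg 1: desired track 343.3°; wind correction -19.8° → command heading 323.5°, groundspeed 125.5 kt
Leg 2: desired track 148.0°; wind correction +20.2° → command heading 168.2°, groundspeed 119.5 kt
Leg 3: desired track 55.0°; wind correction -2.3° → command heading 52.7°, groundspeed 166.9 kt
Leg 4: desired track 41.7°; wind correction -6.8° → command heading 34.9°, groundspeed 163.8 kt
Leg 5: desired track 2.2°; wind correction -17.4° → command heading 344.8°, groundspeed 140.4 kt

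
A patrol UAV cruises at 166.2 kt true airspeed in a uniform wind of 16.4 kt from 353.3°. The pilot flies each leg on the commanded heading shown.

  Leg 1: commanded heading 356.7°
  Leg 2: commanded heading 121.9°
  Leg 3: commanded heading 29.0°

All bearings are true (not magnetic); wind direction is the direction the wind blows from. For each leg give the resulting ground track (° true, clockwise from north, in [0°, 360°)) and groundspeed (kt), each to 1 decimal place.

Leg 1: heading 356.7°; drift +0.4° → track 357.1°, groundspeed 149.8 kt
Leg 2: heading 121.9°; drift +4.2° → track 126.1°, groundspeed 176.9 kt
Leg 3: heading 29.0°; drift +3.6° → track 32.6°, groundspeed 153.2 kt

Leg 1: track=357.1°, groundspeed=149.8 kt
Leg 2: track=126.1°, groundspeed=176.9 kt
Leg 3: track=32.6°, groundspeed=153.2 kt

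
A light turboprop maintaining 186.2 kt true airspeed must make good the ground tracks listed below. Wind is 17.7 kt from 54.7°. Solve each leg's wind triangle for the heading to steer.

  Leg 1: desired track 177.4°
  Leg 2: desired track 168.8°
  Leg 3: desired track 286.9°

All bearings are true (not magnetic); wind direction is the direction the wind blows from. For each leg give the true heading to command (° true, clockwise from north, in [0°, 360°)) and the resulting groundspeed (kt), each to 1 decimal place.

Leg 1: desired track 177.4°; wind correction -4.6° → command heading 172.8°, groundspeed 195.2 kt
Leg 2: desired track 168.8°; wind correction -5.0° → command heading 163.8°, groundspeed 192.7 kt
Leg 3: desired track 286.9°; wind correction +4.3° → command heading 291.2°, groundspeed 196.5 kt

Leg 1: heading=172.8°, groundspeed=195.2 kt
Leg 2: heading=163.8°, groundspeed=192.7 kt
Leg 3: heading=291.2°, groundspeed=196.5 kt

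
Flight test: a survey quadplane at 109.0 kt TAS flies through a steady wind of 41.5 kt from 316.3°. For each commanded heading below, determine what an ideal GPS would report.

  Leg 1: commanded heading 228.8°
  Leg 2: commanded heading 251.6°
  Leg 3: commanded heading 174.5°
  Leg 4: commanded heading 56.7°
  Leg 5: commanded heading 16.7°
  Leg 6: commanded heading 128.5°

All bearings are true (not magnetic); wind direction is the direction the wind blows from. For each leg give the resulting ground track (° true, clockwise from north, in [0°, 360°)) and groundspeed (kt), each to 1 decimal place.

Leg 1: heading 228.8°; drift -21.1° → track 207.7°, groundspeed 114.9 kt
Leg 2: heading 251.6°; drift -22.3° → track 229.3°, groundspeed 98.7 kt
Leg 3: heading 174.5°; drift -10.3° → track 164.2°, groundspeed 143.9 kt
Leg 4: heading 56.7°; drift +19.3° → track 76.0°, groundspeed 123.4 kt
Leg 5: heading 16.7°; drift +22.2° → track 38.9°, groundspeed 95.6 kt
Leg 6: heading 128.5°; drift +2.1° → track 130.6°, groundspeed 150.2 kt

Leg 1: track=207.7°, groundspeed=114.9 kt
Leg 2: track=229.3°, groundspeed=98.7 kt
Leg 3: track=164.2°, groundspeed=143.9 kt
Leg 4: track=76.0°, groundspeed=123.4 kt
Leg 5: track=38.9°, groundspeed=95.6 kt
Leg 6: track=130.6°, groundspeed=150.2 kt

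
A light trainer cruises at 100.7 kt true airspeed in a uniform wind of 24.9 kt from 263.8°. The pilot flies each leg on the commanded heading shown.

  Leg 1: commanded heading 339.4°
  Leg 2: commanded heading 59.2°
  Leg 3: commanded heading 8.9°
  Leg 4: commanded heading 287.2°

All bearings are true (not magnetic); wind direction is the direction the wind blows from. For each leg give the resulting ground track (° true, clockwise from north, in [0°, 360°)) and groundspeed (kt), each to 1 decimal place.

Leg 1: heading 339.4°; drift +14.3° → track 353.7°, groundspeed 97.5 kt
Leg 2: heading 59.2°; drift +4.8° → track 64.0°, groundspeed 123.8 kt
Leg 3: heading 8.9°; drift +12.6° → track 21.5°, groundspeed 109.8 kt
Leg 4: heading 287.2°; drift +7.2° → track 294.4°, groundspeed 78.5 kt

Leg 1: track=353.7°, groundspeed=97.5 kt
Leg 2: track=64.0°, groundspeed=123.8 kt
Leg 3: track=21.5°, groundspeed=109.8 kt
Leg 4: track=294.4°, groundspeed=78.5 kt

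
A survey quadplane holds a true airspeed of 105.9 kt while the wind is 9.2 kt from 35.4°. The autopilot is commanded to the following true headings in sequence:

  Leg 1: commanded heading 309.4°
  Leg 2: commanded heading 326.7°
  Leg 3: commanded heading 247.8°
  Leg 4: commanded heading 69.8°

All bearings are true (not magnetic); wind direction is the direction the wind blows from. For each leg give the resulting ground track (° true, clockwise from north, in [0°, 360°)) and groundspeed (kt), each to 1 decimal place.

Leg 1: track=304.4°, groundspeed=105.7 kt
Leg 2: track=321.9°, groundspeed=102.9 kt
Leg 3: track=245.3°, groundspeed=113.8 kt
Leg 4: track=72.8°, groundspeed=98.4 kt

Leg 1: heading 309.4°; drift -5.0° → track 304.4°, groundspeed 105.7 kt
Leg 2: heading 326.7°; drift -4.8° → track 321.9°, groundspeed 102.9 kt
Leg 3: heading 247.8°; drift -2.5° → track 245.3°, groundspeed 113.8 kt
Leg 4: heading 69.8°; drift +3.0° → track 72.8°, groundspeed 98.4 kt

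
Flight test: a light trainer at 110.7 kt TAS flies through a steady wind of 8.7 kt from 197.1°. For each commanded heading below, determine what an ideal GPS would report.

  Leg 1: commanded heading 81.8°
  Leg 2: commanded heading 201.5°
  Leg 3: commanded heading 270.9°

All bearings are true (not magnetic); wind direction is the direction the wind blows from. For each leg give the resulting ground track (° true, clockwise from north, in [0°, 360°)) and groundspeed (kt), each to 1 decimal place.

Leg 1: track=77.9°, groundspeed=114.7 kt
Leg 2: track=201.9°, groundspeed=102.0 kt
Leg 3: track=275.3°, groundspeed=108.6 kt

Leg 1: heading 81.8°; drift -3.9° → track 77.9°, groundspeed 114.7 kt
Leg 2: heading 201.5°; drift +0.4° → track 201.9°, groundspeed 102.0 kt
Leg 3: heading 270.9°; drift +4.4° → track 275.3°, groundspeed 108.6 kt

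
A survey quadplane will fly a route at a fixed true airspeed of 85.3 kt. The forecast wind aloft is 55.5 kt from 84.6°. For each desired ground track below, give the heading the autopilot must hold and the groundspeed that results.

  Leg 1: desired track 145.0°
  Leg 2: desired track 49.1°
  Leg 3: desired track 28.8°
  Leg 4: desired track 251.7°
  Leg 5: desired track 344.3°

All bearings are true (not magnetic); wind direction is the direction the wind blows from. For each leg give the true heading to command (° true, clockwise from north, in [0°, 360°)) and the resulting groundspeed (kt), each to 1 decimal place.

Leg 1: desired track 145.0°; wind correction -34.5° → command heading 110.5°, groundspeed 42.9 kt
Leg 2: desired track 49.1°; wind correction +22.2° → command heading 71.3°, groundspeed 33.8 kt
Leg 3: desired track 28.8°; wind correction +32.6° → command heading 61.4°, groundspeed 40.7 kt
Leg 4: desired track 251.7°; wind correction -8.4° → command heading 243.3°, groundspeed 138.5 kt
Leg 5: desired track 344.3°; wind correction +39.8° → command heading 24.1°, groundspeed 75.5 kt

Leg 1: heading=110.5°, groundspeed=42.9 kt
Leg 2: heading=71.3°, groundspeed=33.8 kt
Leg 3: heading=61.4°, groundspeed=40.7 kt
Leg 4: heading=243.3°, groundspeed=138.5 kt
Leg 5: heading=24.1°, groundspeed=75.5 kt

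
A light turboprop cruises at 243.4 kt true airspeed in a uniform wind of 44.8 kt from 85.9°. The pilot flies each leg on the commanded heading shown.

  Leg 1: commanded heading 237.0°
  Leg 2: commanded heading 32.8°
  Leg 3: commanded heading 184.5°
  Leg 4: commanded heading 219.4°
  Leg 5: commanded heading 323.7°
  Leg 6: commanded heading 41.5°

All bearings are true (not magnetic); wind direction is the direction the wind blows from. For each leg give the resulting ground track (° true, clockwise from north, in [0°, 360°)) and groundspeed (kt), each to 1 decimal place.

Leg 1: heading 237.0°; drift +4.4° → track 241.4°, groundspeed 283.4 kt
Leg 2: heading 32.8°; drift -9.4° → track 23.4°, groundspeed 219.4 kt
Leg 3: heading 184.5°; drift +10.0° → track 194.5°, groundspeed 254.0 kt
Leg 4: heading 219.4°; drift +6.8° → track 226.2°, groundspeed 276.2 kt
Leg 5: heading 323.7°; drift -8.1° → track 315.6°, groundspeed 269.9 kt
Leg 6: heading 41.5°; drift -8.4° → track 33.1°, groundspeed 213.7 kt

Leg 1: track=241.4°, groundspeed=283.4 kt
Leg 2: track=23.4°, groundspeed=219.4 kt
Leg 3: track=194.5°, groundspeed=254.0 kt
Leg 4: track=226.2°, groundspeed=276.2 kt
Leg 5: track=315.6°, groundspeed=269.9 kt
Leg 6: track=33.1°, groundspeed=213.7 kt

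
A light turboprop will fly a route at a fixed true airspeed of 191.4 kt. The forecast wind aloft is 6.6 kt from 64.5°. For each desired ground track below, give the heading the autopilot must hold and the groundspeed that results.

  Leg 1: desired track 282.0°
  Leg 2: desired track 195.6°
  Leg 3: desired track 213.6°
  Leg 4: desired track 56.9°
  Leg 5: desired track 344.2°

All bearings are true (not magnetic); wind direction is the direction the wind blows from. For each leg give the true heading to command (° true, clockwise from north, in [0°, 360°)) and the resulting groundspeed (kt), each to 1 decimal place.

Leg 1: heading=283.2°, groundspeed=196.6 kt
Leg 2: heading=194.1°, groundspeed=195.7 kt
Leg 3: heading=212.6°, groundspeed=197.0 kt
Leg 4: heading=57.2°, groundspeed=184.9 kt
Leg 5: heading=346.1°, groundspeed=190.2 kt

Leg 1: desired track 282.0°; wind correction +1.2° → command heading 283.2°, groundspeed 196.6 kt
Leg 2: desired track 195.6°; wind correction -1.5° → command heading 194.1°, groundspeed 195.7 kt
Leg 3: desired track 213.6°; wind correction -1.0° → command heading 212.6°, groundspeed 197.0 kt
Leg 4: desired track 56.9°; wind correction +0.3° → command heading 57.2°, groundspeed 184.9 kt
Leg 5: desired track 344.2°; wind correction +1.9° → command heading 346.1°, groundspeed 190.2 kt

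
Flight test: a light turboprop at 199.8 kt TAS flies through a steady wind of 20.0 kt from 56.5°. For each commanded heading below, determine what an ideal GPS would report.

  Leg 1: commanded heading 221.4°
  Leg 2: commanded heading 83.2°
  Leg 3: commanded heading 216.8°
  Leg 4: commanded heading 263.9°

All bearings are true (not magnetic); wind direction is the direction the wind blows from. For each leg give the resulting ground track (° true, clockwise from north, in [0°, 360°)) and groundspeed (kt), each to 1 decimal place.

Leg 1: track=222.8°, groundspeed=219.2 kt
Leg 2: track=86.0°, groundspeed=182.2 kt
Leg 3: track=218.6°, groundspeed=218.7 kt
Leg 4: track=261.5°, groundspeed=217.8 kt

Leg 1: heading 221.4°; drift +1.4° → track 222.8°, groundspeed 219.2 kt
Leg 2: heading 83.2°; drift +2.8° → track 86.0°, groundspeed 182.2 kt
Leg 3: heading 216.8°; drift +1.8° → track 218.6°, groundspeed 218.7 kt
Leg 4: heading 263.9°; drift -2.4° → track 261.5°, groundspeed 217.8 kt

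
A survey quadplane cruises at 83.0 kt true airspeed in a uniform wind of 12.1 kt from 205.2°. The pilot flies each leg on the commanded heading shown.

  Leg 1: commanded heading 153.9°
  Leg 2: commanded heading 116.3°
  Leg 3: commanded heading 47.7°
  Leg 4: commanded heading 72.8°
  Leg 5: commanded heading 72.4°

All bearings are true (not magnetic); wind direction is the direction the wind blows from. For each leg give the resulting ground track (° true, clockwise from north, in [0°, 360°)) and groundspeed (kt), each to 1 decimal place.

Leg 1: heading 153.9°; drift -7.1° → track 146.8°, groundspeed 76.0 kt
Leg 2: heading 116.3°; drift -8.3° → track 108.0°, groundspeed 83.6 kt
Leg 3: heading 47.7°; drift -2.8° → track 44.9°, groundspeed 94.3 kt
Leg 4: heading 72.8°; drift -5.6° → track 67.2°, groundspeed 91.6 kt
Leg 5: heading 72.4°; drift -5.6° → track 66.8°, groundspeed 91.7 kt

Leg 1: track=146.8°, groundspeed=76.0 kt
Leg 2: track=108.0°, groundspeed=83.6 kt
Leg 3: track=44.9°, groundspeed=94.3 kt
Leg 4: track=67.2°, groundspeed=91.6 kt
Leg 5: track=66.8°, groundspeed=91.7 kt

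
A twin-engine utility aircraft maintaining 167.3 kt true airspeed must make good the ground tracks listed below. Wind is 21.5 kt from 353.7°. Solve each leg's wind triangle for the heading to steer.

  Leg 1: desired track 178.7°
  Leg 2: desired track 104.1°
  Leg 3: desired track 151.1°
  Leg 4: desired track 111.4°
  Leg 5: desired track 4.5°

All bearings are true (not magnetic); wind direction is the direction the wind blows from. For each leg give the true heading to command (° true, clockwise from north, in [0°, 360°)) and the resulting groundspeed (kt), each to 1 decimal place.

Leg 1: desired track 178.7°; wind correction +0.6° → command heading 179.3°, groundspeed 188.7 kt
Leg 2: desired track 104.1°; wind correction -6.9° → command heading 97.2°, groundspeed 173.6 kt
Leg 3: desired track 151.1°; wind correction -2.8° → command heading 148.3°, groundspeed 186.9 kt
Leg 4: desired track 111.4°; wind correction -6.5° → command heading 104.9°, groundspeed 176.2 kt
Leg 5: desired track 4.5°; wind correction -1.4° → command heading 3.1°, groundspeed 146.1 kt

Leg 1: heading=179.3°, groundspeed=188.7 kt
Leg 2: heading=97.2°, groundspeed=173.6 kt
Leg 3: heading=148.3°, groundspeed=186.9 kt
Leg 4: heading=104.9°, groundspeed=176.2 kt
Leg 5: heading=3.1°, groundspeed=146.1 kt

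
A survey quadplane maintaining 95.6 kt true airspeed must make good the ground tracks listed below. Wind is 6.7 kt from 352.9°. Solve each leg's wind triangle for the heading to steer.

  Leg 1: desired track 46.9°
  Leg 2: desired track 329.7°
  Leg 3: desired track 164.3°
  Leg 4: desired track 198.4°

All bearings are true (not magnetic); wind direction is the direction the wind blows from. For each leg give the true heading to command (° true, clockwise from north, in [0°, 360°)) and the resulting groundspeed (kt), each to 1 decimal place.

Leg 1: heading=43.6°, groundspeed=91.5 kt
Leg 2: heading=331.3°, groundspeed=89.4 kt
Leg 3: heading=163.7°, groundspeed=102.2 kt
Leg 4: heading=200.1°, groundspeed=101.6 kt

Leg 1: desired track 46.9°; wind correction -3.3° → command heading 43.6°, groundspeed 91.5 kt
Leg 2: desired track 329.7°; wind correction +1.6° → command heading 331.3°, groundspeed 89.4 kt
Leg 3: desired track 164.3°; wind correction -0.6° → command heading 163.7°, groundspeed 102.2 kt
Leg 4: desired track 198.4°; wind correction +1.7° → command heading 200.1°, groundspeed 101.6 kt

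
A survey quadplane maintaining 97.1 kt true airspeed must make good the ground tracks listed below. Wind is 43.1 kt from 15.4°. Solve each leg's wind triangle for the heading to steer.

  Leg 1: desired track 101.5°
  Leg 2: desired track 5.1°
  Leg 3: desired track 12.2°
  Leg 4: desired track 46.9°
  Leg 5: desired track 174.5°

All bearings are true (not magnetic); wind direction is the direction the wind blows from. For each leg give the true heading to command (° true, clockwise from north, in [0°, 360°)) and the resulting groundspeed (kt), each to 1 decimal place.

Leg 1: desired track 101.5°; wind correction -26.3° → command heading 75.2°, groundspeed 84.1 kt
Leg 2: desired track 5.1°; wind correction +4.6° → command heading 9.7°, groundspeed 54.4 kt
Leg 3: desired track 12.2°; wind correction +1.4° → command heading 13.6°, groundspeed 54.0 kt
Leg 4: desired track 46.9°; wind correction -13.4° → command heading 33.5°, groundspeed 57.7 kt
Leg 5: desired track 174.5°; wind correction -9.1° → command heading 165.4°, groundspeed 136.1 kt

Leg 1: heading=75.2°, groundspeed=84.1 kt
Leg 2: heading=9.7°, groundspeed=54.4 kt
Leg 3: heading=13.6°, groundspeed=54.0 kt
Leg 4: heading=33.5°, groundspeed=57.7 kt
Leg 5: heading=165.4°, groundspeed=136.1 kt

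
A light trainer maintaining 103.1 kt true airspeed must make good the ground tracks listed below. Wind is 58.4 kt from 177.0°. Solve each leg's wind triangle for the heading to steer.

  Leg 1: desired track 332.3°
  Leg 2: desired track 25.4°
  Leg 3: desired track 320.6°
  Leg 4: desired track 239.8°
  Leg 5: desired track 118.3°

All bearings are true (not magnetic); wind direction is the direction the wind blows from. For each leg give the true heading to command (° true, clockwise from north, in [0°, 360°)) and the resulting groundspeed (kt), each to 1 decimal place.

Leg 1: heading=318.6°, groundspeed=153.2 kt
Leg 2: heading=41.0°, groundspeed=150.7 kt
Leg 3: heading=301.0°, groundspeed=144.1 kt
Leg 4: heading=209.5°, groundspeed=62.4 kt
Leg 5: heading=147.2°, groundspeed=59.9 kt

Leg 1: desired track 332.3°; wind correction -13.7° → command heading 318.6°, groundspeed 153.2 kt
Leg 2: desired track 25.4°; wind correction +15.6° → command heading 41.0°, groundspeed 150.7 kt
Leg 3: desired track 320.6°; wind correction -19.6° → command heading 301.0°, groundspeed 144.1 kt
Leg 4: desired track 239.8°; wind correction -30.3° → command heading 209.5°, groundspeed 62.4 kt
Leg 5: desired track 118.3°; wind correction +28.9° → command heading 147.2°, groundspeed 59.9 kt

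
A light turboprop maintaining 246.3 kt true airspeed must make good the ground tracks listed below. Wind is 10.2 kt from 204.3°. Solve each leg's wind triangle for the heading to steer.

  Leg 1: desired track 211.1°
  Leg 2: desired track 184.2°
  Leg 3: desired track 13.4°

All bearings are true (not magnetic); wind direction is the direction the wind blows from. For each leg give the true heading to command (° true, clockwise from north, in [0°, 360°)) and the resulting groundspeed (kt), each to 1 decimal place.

Leg 1: desired track 211.1°; wind correction -0.3° → command heading 210.8°, groundspeed 236.2 kt
Leg 2: desired track 184.2°; wind correction +0.8° → command heading 185.0°, groundspeed 236.7 kt
Leg 3: desired track 13.4°; wind correction -0.4° → command heading 13.0°, groundspeed 256.3 kt

Leg 1: heading=210.8°, groundspeed=236.2 kt
Leg 2: heading=185.0°, groundspeed=236.7 kt
Leg 3: heading=13.0°, groundspeed=256.3 kt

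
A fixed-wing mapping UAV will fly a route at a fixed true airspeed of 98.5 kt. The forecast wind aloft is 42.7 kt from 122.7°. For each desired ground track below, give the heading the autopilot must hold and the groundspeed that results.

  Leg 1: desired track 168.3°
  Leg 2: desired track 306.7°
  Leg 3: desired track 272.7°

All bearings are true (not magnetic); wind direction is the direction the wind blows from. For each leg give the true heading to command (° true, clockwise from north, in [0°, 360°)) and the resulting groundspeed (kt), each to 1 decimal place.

Leg 1: desired track 168.3°; wind correction -18.0° → command heading 150.3°, groundspeed 63.8 kt
Leg 2: desired track 306.7°; wind correction +1.7° → command heading 308.4°, groundspeed 141.1 kt
Leg 3: desired track 272.7°; wind correction -12.5° → command heading 260.2°, groundspeed 133.1 kt

Leg 1: heading=150.3°, groundspeed=63.8 kt
Leg 2: heading=308.4°, groundspeed=141.1 kt
Leg 3: heading=260.2°, groundspeed=133.1 kt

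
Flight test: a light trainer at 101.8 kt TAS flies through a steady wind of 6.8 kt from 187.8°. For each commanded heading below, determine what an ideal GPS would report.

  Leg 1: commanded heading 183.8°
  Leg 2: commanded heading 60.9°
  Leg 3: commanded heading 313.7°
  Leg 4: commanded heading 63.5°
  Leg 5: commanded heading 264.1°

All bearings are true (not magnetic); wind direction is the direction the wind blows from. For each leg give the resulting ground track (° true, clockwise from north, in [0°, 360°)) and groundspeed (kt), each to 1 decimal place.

Leg 1: track=183.5°, groundspeed=95.0 kt
Leg 2: track=58.0°, groundspeed=106.0 kt
Leg 3: track=316.7°, groundspeed=105.9 kt
Leg 4: track=60.5°, groundspeed=105.8 kt
Leg 5: track=267.9°, groundspeed=100.4 kt

Leg 1: heading 183.8°; drift -0.3° → track 183.5°, groundspeed 95.0 kt
Leg 2: heading 60.9°; drift -2.9° → track 58.0°, groundspeed 106.0 kt
Leg 3: heading 313.7°; drift +3.0° → track 316.7°, groundspeed 105.9 kt
Leg 4: heading 63.5°; drift -3.0° → track 60.5°, groundspeed 105.8 kt
Leg 5: heading 264.1°; drift +3.8° → track 267.9°, groundspeed 100.4 kt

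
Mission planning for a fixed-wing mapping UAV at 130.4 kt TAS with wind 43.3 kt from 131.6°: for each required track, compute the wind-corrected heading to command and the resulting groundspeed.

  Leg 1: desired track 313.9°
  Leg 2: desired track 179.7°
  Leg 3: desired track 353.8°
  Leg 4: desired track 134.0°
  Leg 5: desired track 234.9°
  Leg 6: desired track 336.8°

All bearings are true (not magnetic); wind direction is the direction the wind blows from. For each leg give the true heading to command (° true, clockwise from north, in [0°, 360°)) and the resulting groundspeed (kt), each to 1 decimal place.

Leg 1: heading=314.7°, groundspeed=173.7 kt
Leg 2: heading=165.4°, groundspeed=97.4 kt
Leg 3: heading=6.7°, groundspeed=159.2 kt
Leg 4: heading=133.2°, groundspeed=87.1 kt
Leg 5: heading=216.0°, groundspeed=133.4 kt
Leg 6: heading=344.9°, groundspeed=168.3 kt

Leg 1: desired track 313.9°; wind correction +0.8° → command heading 314.7°, groundspeed 173.7 kt
Leg 2: desired track 179.7°; wind correction -14.3° → command heading 165.4°, groundspeed 97.4 kt
Leg 3: desired track 353.8°; wind correction +12.9° → command heading 6.7°, groundspeed 159.2 kt
Leg 4: desired track 134.0°; wind correction -0.8° → command heading 133.2°, groundspeed 87.1 kt
Leg 5: desired track 234.9°; wind correction -18.9° → command heading 216.0°, groundspeed 133.4 kt
Leg 6: desired track 336.8°; wind correction +8.1° → command heading 344.9°, groundspeed 168.3 kt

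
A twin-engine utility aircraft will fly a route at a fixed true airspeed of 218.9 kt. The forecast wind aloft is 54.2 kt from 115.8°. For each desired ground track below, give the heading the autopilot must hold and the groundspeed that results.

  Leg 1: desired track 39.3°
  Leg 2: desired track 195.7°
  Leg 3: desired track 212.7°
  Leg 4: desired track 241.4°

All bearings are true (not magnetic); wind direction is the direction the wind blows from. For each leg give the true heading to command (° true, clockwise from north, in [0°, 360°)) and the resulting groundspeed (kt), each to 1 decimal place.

Leg 1: desired track 39.3°; wind correction +13.9° → command heading 53.2°, groundspeed 199.8 kt
Leg 2: desired track 195.7°; wind correction -14.1° → command heading 181.6°, groundspeed 202.8 kt
Leg 3: desired track 212.7°; wind correction -14.2° → command heading 198.5°, groundspeed 218.7 kt
Leg 4: desired track 241.4°; wind correction -11.6° → command heading 229.8°, groundspeed 246.0 kt

Leg 1: heading=53.2°, groundspeed=199.8 kt
Leg 2: heading=181.6°, groundspeed=202.8 kt
Leg 3: heading=198.5°, groundspeed=218.7 kt
Leg 4: heading=229.8°, groundspeed=246.0 kt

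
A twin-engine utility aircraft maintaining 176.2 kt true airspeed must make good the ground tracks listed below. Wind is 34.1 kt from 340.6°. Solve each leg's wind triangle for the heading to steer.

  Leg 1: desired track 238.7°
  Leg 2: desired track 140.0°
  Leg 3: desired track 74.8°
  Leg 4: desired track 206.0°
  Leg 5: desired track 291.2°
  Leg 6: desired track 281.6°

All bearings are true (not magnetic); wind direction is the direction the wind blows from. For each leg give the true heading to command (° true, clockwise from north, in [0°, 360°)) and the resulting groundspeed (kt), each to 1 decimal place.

Leg 1: heading=249.6°, groundspeed=180.0 kt
Leg 2: heading=136.1°, groundspeed=207.7 kt
Leg 3: heading=63.7°, groundspeed=175.4 kt
Leg 4: heading=213.9°, groundspeed=198.5 kt
Leg 5: heading=299.6°, groundspeed=152.1 kt
Leg 6: heading=291.1°, groundspeed=156.2 kt

Leg 1: desired track 238.7°; wind correction +10.9° → command heading 249.6°, groundspeed 180.0 kt
Leg 2: desired track 140.0°; wind correction -3.9° → command heading 136.1°, groundspeed 207.7 kt
Leg 3: desired track 74.8°; wind correction -11.1° → command heading 63.7°, groundspeed 175.4 kt
Leg 4: desired track 206.0°; wind correction +7.9° → command heading 213.9°, groundspeed 198.5 kt
Leg 5: desired track 291.2°; wind correction +8.4° → command heading 299.6°, groundspeed 152.1 kt
Leg 6: desired track 281.6°; wind correction +9.5° → command heading 291.1°, groundspeed 156.2 kt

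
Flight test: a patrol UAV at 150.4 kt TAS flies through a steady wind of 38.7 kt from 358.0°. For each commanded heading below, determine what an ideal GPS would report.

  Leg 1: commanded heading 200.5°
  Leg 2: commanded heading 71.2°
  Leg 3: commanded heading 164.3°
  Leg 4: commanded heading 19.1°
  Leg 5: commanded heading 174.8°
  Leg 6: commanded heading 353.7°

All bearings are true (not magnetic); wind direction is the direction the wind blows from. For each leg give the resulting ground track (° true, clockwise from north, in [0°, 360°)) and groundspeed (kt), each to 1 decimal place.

Leg 1: track=196.0°, groundspeed=186.7 kt
Leg 2: track=86.1°, groundspeed=144.1 kt
Leg 3: track=167.1°, groundspeed=188.2 kt
Leg 4: track=26.0°, groundspeed=115.1 kt
Leg 5: track=175.5°, groundspeed=189.1 kt
Leg 6: track=352.2°, groundspeed=111.8 kt

Leg 1: heading 200.5°; drift -4.5° → track 196.0°, groundspeed 186.7 kt
Leg 2: heading 71.2°; drift +14.9° → track 86.1°, groundspeed 144.1 kt
Leg 3: heading 164.3°; drift +2.8° → track 167.1°, groundspeed 188.2 kt
Leg 4: heading 19.1°; drift +6.9° → track 26.0°, groundspeed 115.1 kt
Leg 5: heading 174.8°; drift +0.7° → track 175.5°, groundspeed 189.1 kt
Leg 6: heading 353.7°; drift -1.5° → track 352.2°, groundspeed 111.8 kt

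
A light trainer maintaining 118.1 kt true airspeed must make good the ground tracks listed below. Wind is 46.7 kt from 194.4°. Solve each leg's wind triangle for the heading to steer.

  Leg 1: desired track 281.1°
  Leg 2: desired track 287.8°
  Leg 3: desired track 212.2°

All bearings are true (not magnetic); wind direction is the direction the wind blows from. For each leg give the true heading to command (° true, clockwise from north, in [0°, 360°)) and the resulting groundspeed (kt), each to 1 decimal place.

Leg 1: desired track 281.1°; wind correction -23.3° → command heading 257.8°, groundspeed 105.8 kt
Leg 2: desired track 287.8°; wind correction -23.2° → command heading 264.6°, groundspeed 111.3 kt
Leg 3: desired track 212.2°; wind correction -6.9° → command heading 205.3°, groundspeed 72.8 kt

Leg 1: heading=257.8°, groundspeed=105.8 kt
Leg 2: heading=264.6°, groundspeed=111.3 kt
Leg 3: heading=205.3°, groundspeed=72.8 kt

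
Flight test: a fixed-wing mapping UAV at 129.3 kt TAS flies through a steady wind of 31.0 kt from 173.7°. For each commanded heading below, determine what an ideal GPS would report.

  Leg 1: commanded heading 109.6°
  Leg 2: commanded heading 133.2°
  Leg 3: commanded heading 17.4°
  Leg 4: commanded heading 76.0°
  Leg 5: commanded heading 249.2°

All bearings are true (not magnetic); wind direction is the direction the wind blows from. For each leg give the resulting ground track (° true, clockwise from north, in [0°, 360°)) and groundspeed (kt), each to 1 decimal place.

Leg 1: track=96.1°, groundspeed=119.1 kt
Leg 2: track=122.4°, groundspeed=107.6 kt
Leg 3: track=12.9°, groundspeed=158.2 kt
Leg 4: track=63.0°, groundspeed=136.9 kt
Leg 5: track=263.1°, groundspeed=125.2 kt

Leg 1: heading 109.6°; drift -13.5° → track 96.1°, groundspeed 119.1 kt
Leg 2: heading 133.2°; drift -10.8° → track 122.4°, groundspeed 107.6 kt
Leg 3: heading 17.4°; drift -4.5° → track 12.9°, groundspeed 158.2 kt
Leg 4: heading 76.0°; drift -13.0° → track 63.0°, groundspeed 136.9 kt
Leg 5: heading 249.2°; drift +13.9° → track 263.1°, groundspeed 125.2 kt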